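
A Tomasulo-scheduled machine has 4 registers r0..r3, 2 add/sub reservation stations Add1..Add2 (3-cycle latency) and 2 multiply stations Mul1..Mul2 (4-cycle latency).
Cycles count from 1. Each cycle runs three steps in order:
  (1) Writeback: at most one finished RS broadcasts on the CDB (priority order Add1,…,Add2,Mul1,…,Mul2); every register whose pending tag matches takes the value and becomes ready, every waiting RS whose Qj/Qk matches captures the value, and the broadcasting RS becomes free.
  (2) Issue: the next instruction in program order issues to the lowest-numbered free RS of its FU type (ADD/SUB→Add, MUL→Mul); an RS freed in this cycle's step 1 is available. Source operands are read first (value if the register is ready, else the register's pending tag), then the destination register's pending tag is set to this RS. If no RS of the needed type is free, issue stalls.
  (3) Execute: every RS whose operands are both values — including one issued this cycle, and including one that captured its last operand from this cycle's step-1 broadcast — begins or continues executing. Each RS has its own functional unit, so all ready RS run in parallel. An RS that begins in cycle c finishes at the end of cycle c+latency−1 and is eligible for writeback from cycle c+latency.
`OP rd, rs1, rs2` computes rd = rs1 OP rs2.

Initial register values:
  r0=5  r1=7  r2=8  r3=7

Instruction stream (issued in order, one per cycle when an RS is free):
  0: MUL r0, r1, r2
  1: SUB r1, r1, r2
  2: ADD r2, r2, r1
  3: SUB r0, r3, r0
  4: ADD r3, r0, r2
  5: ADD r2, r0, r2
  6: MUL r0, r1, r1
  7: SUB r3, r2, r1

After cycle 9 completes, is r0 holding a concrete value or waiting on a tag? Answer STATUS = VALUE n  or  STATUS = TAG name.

  c1: issue MUL r0<-Mul1  regs: r0:Mul1,r1:7,r2:8,r3:7
  c2: issue SUB r1<-Add1  regs: r0:Mul1,r1:Add1,r2:8,r3:7
  c3: issue ADD r2<-Add2  regs: r0:Mul1,r1:Add1,r2:Add2,r3:7
  c4: stall  regs: r0:Mul1,r1:Add1,r2:Add2,r3:7
  c5: CDB Add1=-1; issue SUB r0<-Add1  regs: r0:Add1,r1:-1,r2:Add2,r3:7
  c6: CDB Mul1=56; stall  regs: r0:Add1,r1:-1,r2:Add2,r3:7
  c7: stall  regs: r0:Add1,r1:-1,r2:Add2,r3:7
  c8: CDB Add2=7; issue ADD r3<-Add2  regs: r0:Add1,r1:-1,r2:7,r3:Add2
  c9: CDB Add1=-49; issue ADD r2<-Add1  regs: r0:-49,r1:-1,r2:Add1,r3:Add2

STATUS = VALUE -49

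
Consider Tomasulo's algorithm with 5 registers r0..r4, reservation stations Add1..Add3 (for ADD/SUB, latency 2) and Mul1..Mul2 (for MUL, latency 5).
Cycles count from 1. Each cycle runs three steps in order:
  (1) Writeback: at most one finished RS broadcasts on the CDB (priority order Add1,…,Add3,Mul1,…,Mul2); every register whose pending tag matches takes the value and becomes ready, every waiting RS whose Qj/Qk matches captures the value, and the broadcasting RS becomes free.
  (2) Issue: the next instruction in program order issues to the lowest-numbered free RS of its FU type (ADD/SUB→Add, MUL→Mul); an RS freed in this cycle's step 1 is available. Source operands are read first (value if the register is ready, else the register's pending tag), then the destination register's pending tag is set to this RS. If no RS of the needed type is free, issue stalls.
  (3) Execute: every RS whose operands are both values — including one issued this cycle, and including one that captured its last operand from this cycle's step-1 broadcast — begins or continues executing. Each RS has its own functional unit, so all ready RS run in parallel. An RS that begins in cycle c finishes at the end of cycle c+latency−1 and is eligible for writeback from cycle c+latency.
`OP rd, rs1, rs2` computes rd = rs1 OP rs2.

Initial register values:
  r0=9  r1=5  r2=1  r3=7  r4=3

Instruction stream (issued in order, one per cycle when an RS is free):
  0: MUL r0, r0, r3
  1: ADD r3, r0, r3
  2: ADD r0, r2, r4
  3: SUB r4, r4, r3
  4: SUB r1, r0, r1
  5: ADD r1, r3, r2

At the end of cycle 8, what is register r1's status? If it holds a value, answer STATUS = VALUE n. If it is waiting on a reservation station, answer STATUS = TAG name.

  c1: issue MUL r0<-Mul1  regs: r0:Mul1,r1:5,r2:1,r3:7,r4:3
  c2: issue ADD r3<-Add1  regs: r0:Mul1,r1:5,r2:1,r3:Add1,r4:3
  c3: issue ADD r0<-Add2  regs: r0:Add2,r1:5,r2:1,r3:Add1,r4:3
  c4: issue SUB r4<-Add3  regs: r0:Add2,r1:5,r2:1,r3:Add1,r4:Add3
  c5: CDB Add2=4; issue SUB r1<-Add2  regs: r0:4,r1:Add2,r2:1,r3:Add1,r4:Add3
  c6: CDB Mul1=63; stall  regs: r0:4,r1:Add2,r2:1,r3:Add1,r4:Add3
  c7: CDB Add2=-1; issue ADD r1<-Add2  regs: r0:4,r1:Add2,r2:1,r3:Add1,r4:Add3
  c8: CDB Add1=70  regs: r0:4,r1:Add2,r2:1,r3:70,r4:Add3

STATUS = TAG Add2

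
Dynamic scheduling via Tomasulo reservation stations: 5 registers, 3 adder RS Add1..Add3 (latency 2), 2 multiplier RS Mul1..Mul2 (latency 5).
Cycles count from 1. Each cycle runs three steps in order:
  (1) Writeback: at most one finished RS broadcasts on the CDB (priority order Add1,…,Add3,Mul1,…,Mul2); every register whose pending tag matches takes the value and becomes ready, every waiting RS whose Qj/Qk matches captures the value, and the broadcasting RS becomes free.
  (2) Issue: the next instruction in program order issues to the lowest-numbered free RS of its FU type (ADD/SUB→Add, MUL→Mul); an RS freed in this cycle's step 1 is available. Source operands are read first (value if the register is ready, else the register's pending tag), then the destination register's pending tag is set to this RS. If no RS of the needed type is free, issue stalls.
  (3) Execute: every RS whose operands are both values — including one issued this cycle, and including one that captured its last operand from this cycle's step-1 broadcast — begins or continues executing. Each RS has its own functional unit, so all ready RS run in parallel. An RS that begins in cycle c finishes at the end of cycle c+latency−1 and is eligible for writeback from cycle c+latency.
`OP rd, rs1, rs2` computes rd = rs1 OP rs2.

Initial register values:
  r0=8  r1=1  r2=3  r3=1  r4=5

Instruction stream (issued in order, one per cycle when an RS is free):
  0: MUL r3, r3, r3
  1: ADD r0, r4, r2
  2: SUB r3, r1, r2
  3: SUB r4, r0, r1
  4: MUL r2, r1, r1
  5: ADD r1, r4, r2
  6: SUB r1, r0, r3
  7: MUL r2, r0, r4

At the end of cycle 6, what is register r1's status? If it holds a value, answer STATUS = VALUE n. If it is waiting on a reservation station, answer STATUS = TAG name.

STATUS = TAG Add1

  c1: issue MUL r3<-Mul1  regs: r0:8,r1:1,r2:3,r3:Mul1,r4:5
  c2: issue ADD r0<-Add1  regs: r0:Add1,r1:1,r2:3,r3:Mul1,r4:5
  c3: issue SUB r3<-Add2  regs: r0:Add1,r1:1,r2:3,r3:Add2,r4:5
  c4: CDB Add1=8; issue SUB r4<-Add1  regs: r0:8,r1:1,r2:3,r3:Add2,r4:Add1
  c5: CDB Add2=-2; issue MUL r2<-Mul2  regs: r0:8,r1:1,r2:Mul2,r3:-2,r4:Add1
  c6: CDB Add1=7; issue ADD r1<-Add1  regs: r0:8,r1:Add1,r2:Mul2,r3:-2,r4:7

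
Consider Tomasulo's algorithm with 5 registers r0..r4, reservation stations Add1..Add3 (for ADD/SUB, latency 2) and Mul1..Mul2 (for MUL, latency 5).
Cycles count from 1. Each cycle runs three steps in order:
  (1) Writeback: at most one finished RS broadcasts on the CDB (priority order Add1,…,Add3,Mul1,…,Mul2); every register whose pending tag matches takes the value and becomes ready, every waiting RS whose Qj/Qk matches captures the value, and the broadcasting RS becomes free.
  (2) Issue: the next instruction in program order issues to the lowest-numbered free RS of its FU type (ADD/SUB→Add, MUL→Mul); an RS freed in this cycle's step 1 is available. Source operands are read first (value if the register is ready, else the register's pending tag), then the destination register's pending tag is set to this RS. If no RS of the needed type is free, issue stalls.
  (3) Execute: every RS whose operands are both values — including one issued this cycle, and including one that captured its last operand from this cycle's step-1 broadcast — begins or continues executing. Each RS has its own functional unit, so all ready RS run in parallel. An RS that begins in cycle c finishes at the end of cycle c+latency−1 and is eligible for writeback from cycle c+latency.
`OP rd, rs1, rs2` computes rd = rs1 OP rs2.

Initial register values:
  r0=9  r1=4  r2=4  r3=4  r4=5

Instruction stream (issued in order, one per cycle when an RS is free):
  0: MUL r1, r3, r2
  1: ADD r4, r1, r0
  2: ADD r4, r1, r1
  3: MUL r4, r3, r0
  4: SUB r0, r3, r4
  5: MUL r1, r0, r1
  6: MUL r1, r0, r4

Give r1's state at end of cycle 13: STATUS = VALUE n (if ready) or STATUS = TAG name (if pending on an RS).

STATUS = TAG Mul2

cycle 1: issue MUL r1<-Mul1 // r0:9,r1:Mul1,r2:4,r3:4,r4:5
cycle 2: issue ADD r4<-Add1 // r0:9,r1:Mul1,r2:4,r3:4,r4:Add1
cycle 3: issue ADD r4<-Add2 // r0:9,r1:Mul1,r2:4,r3:4,r4:Add2
cycle 4: issue MUL r4<-Mul2 // r0:9,r1:Mul1,r2:4,r3:4,r4:Mul2
cycle 5: issue SUB r0<-Add3 // r0:Add3,r1:Mul1,r2:4,r3:4,r4:Mul2
cycle 6: CDB Mul1=16; issue MUL r1<-Mul1 // r0:Add3,r1:Mul1,r2:4,r3:4,r4:Mul2
cycle 7: stall // r0:Add3,r1:Mul1,r2:4,r3:4,r4:Mul2
cycle 8: CDB Add1=25; stall // r0:Add3,r1:Mul1,r2:4,r3:4,r4:Mul2
cycle 9: CDB Add2=32; stall // r0:Add3,r1:Mul1,r2:4,r3:4,r4:Mul2
cycle 10: CDB Mul2=36; issue MUL r1<-Mul2 // r0:Add3,r1:Mul2,r2:4,r3:4,r4:36
cycle 11: - // r0:Add3,r1:Mul2,r2:4,r3:4,r4:36
cycle 12: CDB Add3=-32 // r0:-32,r1:Mul2,r2:4,r3:4,r4:36
cycle 13: - // r0:-32,r1:Mul2,r2:4,r3:4,r4:36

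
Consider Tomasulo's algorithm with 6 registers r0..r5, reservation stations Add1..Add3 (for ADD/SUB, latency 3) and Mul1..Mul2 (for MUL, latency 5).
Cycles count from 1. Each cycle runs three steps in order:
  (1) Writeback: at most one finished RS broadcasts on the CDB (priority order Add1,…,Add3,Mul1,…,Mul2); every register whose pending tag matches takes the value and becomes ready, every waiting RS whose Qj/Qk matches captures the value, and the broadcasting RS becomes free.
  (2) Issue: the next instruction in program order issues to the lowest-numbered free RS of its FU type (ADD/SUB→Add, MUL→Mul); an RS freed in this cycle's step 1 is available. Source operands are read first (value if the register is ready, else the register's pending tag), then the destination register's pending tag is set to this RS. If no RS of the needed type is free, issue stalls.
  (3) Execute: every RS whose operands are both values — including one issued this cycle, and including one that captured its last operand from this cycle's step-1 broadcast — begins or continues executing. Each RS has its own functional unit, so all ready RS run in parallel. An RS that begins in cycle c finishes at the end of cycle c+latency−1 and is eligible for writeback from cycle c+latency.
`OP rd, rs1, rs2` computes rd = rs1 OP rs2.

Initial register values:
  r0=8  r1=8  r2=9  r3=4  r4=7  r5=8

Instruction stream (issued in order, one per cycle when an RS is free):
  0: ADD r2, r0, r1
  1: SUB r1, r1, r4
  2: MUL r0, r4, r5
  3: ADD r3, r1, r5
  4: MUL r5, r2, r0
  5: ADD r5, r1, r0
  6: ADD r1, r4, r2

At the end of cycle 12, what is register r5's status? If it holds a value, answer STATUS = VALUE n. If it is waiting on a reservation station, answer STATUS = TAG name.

STATUS = VALUE 57

  c1: issue ADD r2<-Add1  regs: r0:8,r1:8,r2:Add1,r3:4,r4:7,r5:8
  c2: issue SUB r1<-Add2  regs: r0:8,r1:Add2,r2:Add1,r3:4,r4:7,r5:8
  c3: issue MUL r0<-Mul1  regs: r0:Mul1,r1:Add2,r2:Add1,r3:4,r4:7,r5:8
  c4: CDB Add1=16; issue ADD r3<-Add1  regs: r0:Mul1,r1:Add2,r2:16,r3:Add1,r4:7,r5:8
  c5: CDB Add2=1; issue MUL r5<-Mul2  regs: r0:Mul1,r1:1,r2:16,r3:Add1,r4:7,r5:Mul2
  c6: issue ADD r5<-Add2  regs: r0:Mul1,r1:1,r2:16,r3:Add1,r4:7,r5:Add2
  c7: issue ADD r1<-Add3  regs: r0:Mul1,r1:Add3,r2:16,r3:Add1,r4:7,r5:Add2
  c8: CDB Add1=9  regs: r0:Mul1,r1:Add3,r2:16,r3:9,r4:7,r5:Add2
  c9: CDB Mul1=56  regs: r0:56,r1:Add3,r2:16,r3:9,r4:7,r5:Add2
  c10: CDB Add3=23  regs: r0:56,r1:23,r2:16,r3:9,r4:7,r5:Add2
  c11: -  regs: r0:56,r1:23,r2:16,r3:9,r4:7,r5:Add2
  c12: CDB Add2=57  regs: r0:56,r1:23,r2:16,r3:9,r4:7,r5:57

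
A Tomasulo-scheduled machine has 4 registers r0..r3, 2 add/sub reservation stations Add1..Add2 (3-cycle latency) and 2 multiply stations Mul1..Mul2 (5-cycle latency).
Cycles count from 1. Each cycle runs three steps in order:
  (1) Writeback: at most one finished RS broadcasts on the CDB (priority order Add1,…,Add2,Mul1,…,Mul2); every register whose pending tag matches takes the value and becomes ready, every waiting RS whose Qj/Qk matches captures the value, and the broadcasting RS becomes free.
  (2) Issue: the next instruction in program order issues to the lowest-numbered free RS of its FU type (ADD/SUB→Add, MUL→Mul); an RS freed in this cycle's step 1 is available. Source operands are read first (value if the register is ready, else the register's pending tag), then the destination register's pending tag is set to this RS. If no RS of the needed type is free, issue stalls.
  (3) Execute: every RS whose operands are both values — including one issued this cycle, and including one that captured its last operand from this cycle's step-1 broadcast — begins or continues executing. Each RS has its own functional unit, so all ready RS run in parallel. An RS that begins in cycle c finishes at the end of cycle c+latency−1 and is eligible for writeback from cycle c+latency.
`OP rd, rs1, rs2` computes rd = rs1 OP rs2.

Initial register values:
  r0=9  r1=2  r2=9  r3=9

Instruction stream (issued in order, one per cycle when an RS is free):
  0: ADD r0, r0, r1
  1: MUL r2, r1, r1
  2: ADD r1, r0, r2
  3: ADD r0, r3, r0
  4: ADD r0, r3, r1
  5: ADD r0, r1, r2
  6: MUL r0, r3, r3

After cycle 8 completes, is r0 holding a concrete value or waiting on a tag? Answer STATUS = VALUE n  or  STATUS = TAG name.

c1: issue ADD r0<-Add1 | r0:Add1,r1:2,r2:9,r3:9
c2: issue MUL r2<-Mul1 | r0:Add1,r1:2,r2:Mul1,r3:9
c3: issue ADD r1<-Add2 | r0:Add1,r1:Add2,r2:Mul1,r3:9
c4: CDB Add1=11; issue ADD r0<-Add1 | r0:Add1,r1:Add2,r2:Mul1,r3:9
c5: stall | r0:Add1,r1:Add2,r2:Mul1,r3:9
c6: stall | r0:Add1,r1:Add2,r2:Mul1,r3:9
c7: CDB Add1=20; issue ADD r0<-Add1 | r0:Add1,r1:Add2,r2:Mul1,r3:9
c8: CDB Mul1=4; stall | r0:Add1,r1:Add2,r2:4,r3:9

STATUS = TAG Add1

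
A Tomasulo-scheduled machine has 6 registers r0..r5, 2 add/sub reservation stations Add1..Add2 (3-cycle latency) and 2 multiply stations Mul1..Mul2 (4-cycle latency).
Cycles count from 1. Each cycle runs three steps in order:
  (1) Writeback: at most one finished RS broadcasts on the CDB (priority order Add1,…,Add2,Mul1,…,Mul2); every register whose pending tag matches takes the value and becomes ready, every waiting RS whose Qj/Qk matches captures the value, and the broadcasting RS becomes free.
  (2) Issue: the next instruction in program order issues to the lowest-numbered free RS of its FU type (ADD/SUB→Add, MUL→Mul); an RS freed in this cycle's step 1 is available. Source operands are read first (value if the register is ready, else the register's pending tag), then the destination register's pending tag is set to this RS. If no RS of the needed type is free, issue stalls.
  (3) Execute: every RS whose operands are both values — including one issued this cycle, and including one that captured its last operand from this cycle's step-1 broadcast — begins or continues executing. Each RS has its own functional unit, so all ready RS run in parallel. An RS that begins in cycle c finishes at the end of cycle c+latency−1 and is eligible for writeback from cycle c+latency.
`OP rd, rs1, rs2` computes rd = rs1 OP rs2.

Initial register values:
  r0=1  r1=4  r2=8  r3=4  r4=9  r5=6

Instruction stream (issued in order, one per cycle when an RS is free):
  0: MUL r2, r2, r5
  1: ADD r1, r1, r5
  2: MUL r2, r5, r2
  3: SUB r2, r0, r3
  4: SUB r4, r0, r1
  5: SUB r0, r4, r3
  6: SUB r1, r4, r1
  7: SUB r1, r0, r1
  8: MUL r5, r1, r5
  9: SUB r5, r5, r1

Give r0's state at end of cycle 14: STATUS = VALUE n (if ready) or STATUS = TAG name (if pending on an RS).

STATUS = VALUE -13

c1: issue MUL r2<-Mul1 | r0:1,r1:4,r2:Mul1,r3:4,r4:9,r5:6
c2: issue ADD r1<-Add1 | r0:1,r1:Add1,r2:Mul1,r3:4,r4:9,r5:6
c3: issue MUL r2<-Mul2 | r0:1,r1:Add1,r2:Mul2,r3:4,r4:9,r5:6
c4: issue SUB r2<-Add2 | r0:1,r1:Add1,r2:Add2,r3:4,r4:9,r5:6
c5: CDB Add1=10; issue SUB r4<-Add1 | r0:1,r1:10,r2:Add2,r3:4,r4:Add1,r5:6
c6: CDB Mul1=48; stall | r0:1,r1:10,r2:Add2,r3:4,r4:Add1,r5:6
c7: CDB Add2=-3; issue SUB r0<-Add2 | r0:Add2,r1:10,r2:-3,r3:4,r4:Add1,r5:6
c8: CDB Add1=-9; issue SUB r1<-Add1 | r0:Add2,r1:Add1,r2:-3,r3:4,r4:-9,r5:6
c9: stall | r0:Add2,r1:Add1,r2:-3,r3:4,r4:-9,r5:6
c10: CDB Mul2=288; stall | r0:Add2,r1:Add1,r2:-3,r3:4,r4:-9,r5:6
c11: CDB Add1=-19; issue SUB r1<-Add1 | r0:Add2,r1:Add1,r2:-3,r3:4,r4:-9,r5:6
c12: CDB Add2=-13; issue MUL r5<-Mul1 | r0:-13,r1:Add1,r2:-3,r3:4,r4:-9,r5:Mul1
c13: issue SUB r5<-Add2 | r0:-13,r1:Add1,r2:-3,r3:4,r4:-9,r5:Add2
c14: - | r0:-13,r1:Add1,r2:-3,r3:4,r4:-9,r5:Add2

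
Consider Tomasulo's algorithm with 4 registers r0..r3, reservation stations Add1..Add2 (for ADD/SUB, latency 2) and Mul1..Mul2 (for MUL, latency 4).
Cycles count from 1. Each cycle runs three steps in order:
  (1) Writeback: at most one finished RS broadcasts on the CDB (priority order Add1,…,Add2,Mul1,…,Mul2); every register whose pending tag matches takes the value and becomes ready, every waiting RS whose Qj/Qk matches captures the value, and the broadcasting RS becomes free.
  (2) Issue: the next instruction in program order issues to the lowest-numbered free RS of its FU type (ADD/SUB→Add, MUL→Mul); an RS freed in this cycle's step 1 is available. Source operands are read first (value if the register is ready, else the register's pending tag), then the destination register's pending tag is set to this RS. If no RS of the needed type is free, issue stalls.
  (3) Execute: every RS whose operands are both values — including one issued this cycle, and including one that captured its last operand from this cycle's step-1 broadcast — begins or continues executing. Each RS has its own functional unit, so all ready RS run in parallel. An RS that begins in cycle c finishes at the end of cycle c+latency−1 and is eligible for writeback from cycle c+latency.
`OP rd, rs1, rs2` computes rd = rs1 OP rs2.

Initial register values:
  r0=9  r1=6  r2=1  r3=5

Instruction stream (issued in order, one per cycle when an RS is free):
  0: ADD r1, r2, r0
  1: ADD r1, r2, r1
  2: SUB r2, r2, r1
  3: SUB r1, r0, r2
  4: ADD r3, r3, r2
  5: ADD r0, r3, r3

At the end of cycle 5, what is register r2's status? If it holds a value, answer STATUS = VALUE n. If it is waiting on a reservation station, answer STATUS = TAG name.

  c1: issue ADD r1<-Add1  regs: r0:9,r1:Add1,r2:1,r3:5
  c2: issue ADD r1<-Add2  regs: r0:9,r1:Add2,r2:1,r3:5
  c3: CDB Add1=10; issue SUB r2<-Add1  regs: r0:9,r1:Add2,r2:Add1,r3:5
  c4: stall  regs: r0:9,r1:Add2,r2:Add1,r3:5
  c5: CDB Add2=11; issue SUB r1<-Add2  regs: r0:9,r1:Add2,r2:Add1,r3:5

STATUS = TAG Add1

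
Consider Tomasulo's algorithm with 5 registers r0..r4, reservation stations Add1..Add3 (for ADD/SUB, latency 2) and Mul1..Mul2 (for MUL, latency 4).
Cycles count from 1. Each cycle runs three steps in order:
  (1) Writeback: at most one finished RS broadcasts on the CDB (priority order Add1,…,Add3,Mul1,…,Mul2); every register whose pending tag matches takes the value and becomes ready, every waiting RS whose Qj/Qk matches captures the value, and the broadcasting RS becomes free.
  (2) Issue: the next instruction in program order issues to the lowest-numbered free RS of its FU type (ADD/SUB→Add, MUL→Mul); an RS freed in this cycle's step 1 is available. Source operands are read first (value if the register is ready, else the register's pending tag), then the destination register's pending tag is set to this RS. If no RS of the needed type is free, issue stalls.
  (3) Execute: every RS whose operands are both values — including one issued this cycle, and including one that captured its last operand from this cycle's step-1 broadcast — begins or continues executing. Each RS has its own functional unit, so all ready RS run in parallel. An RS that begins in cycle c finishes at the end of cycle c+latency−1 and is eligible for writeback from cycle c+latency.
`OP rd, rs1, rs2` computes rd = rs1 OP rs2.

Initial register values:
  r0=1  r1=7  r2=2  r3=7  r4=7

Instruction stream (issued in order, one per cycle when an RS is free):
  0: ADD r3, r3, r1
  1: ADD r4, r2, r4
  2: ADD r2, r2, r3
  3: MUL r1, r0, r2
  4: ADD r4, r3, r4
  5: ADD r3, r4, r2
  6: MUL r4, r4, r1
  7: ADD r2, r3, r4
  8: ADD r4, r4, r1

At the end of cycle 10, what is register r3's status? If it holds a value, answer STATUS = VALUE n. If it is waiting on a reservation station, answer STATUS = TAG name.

c1: issue ADD r3<-Add1 | r0:1,r1:7,r2:2,r3:Add1,r4:7
c2: issue ADD r4<-Add2 | r0:1,r1:7,r2:2,r3:Add1,r4:Add2
c3: CDB Add1=14; issue ADD r2<-Add1 | r0:1,r1:7,r2:Add1,r3:14,r4:Add2
c4: CDB Add2=9; issue MUL r1<-Mul1 | r0:1,r1:Mul1,r2:Add1,r3:14,r4:9
c5: CDB Add1=16; issue ADD r4<-Add1 | r0:1,r1:Mul1,r2:16,r3:14,r4:Add1
c6: issue ADD r3<-Add2 | r0:1,r1:Mul1,r2:16,r3:Add2,r4:Add1
c7: CDB Add1=23; issue MUL r4<-Mul2 | r0:1,r1:Mul1,r2:16,r3:Add2,r4:Mul2
c8: issue ADD r2<-Add1 | r0:1,r1:Mul1,r2:Add1,r3:Add2,r4:Mul2
c9: CDB Add2=39; issue ADD r4<-Add2 | r0:1,r1:Mul1,r2:Add1,r3:39,r4:Add2
c10: CDB Mul1=16 | r0:1,r1:16,r2:Add1,r3:39,r4:Add2

STATUS = VALUE 39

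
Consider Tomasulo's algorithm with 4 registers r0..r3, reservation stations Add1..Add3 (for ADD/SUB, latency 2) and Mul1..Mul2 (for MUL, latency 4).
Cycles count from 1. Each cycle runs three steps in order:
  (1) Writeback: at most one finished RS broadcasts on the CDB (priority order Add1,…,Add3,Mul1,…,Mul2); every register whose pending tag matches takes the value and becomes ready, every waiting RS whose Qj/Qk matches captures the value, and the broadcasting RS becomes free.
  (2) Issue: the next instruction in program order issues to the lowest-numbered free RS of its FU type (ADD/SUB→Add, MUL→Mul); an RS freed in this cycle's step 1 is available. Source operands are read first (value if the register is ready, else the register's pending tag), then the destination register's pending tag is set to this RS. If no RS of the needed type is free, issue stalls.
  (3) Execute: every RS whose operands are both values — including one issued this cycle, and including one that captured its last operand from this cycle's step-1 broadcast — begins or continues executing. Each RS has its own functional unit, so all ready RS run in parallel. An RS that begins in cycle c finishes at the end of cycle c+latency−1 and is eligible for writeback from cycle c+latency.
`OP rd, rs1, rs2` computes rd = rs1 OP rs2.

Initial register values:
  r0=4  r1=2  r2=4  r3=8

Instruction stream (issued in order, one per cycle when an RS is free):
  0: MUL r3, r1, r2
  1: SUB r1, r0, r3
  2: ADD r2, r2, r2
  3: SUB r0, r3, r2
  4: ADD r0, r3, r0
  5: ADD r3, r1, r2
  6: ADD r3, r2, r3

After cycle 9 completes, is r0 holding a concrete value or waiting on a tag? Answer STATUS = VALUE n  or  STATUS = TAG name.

STATUS = TAG Add2

c1: issue MUL r3<-Mul1 | r0:4,r1:2,r2:4,r3:Mul1
c2: issue SUB r1<-Add1 | r0:4,r1:Add1,r2:4,r3:Mul1
c3: issue ADD r2<-Add2 | r0:4,r1:Add1,r2:Add2,r3:Mul1
c4: issue SUB r0<-Add3 | r0:Add3,r1:Add1,r2:Add2,r3:Mul1
c5: CDB Add2=8; issue ADD r0<-Add2 | r0:Add2,r1:Add1,r2:8,r3:Mul1
c6: CDB Mul1=8; stall | r0:Add2,r1:Add1,r2:8,r3:8
c7: stall | r0:Add2,r1:Add1,r2:8,r3:8
c8: CDB Add1=-4; issue ADD r3<-Add1 | r0:Add2,r1:-4,r2:8,r3:Add1
c9: CDB Add3=0; issue ADD r3<-Add3 | r0:Add2,r1:-4,r2:8,r3:Add3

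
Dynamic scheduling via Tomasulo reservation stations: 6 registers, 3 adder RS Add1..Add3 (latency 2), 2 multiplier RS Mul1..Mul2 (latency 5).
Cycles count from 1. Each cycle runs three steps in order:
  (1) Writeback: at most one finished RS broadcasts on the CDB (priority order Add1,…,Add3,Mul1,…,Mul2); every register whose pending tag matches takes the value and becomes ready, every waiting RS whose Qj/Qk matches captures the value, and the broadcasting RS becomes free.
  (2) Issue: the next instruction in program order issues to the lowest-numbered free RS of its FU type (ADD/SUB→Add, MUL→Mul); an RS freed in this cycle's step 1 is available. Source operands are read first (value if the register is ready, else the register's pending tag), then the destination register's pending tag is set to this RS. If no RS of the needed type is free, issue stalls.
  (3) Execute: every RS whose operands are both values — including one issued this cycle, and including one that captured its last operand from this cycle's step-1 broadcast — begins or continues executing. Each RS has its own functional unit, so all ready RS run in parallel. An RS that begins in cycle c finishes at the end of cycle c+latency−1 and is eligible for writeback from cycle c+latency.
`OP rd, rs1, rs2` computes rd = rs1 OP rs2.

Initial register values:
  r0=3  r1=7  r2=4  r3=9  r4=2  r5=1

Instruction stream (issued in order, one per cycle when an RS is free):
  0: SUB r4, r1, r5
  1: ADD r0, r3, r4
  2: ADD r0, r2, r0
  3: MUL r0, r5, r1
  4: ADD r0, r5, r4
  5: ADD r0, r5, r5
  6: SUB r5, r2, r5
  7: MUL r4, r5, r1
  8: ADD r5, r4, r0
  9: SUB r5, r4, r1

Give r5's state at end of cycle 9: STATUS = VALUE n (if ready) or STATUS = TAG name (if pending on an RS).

STATUS = TAG Add1

  c1: issue SUB r4<-Add1  regs: r0:3,r1:7,r2:4,r3:9,r4:Add1,r5:1
  c2: issue ADD r0<-Add2  regs: r0:Add2,r1:7,r2:4,r3:9,r4:Add1,r5:1
  c3: CDB Add1=6; issue ADD r0<-Add1  regs: r0:Add1,r1:7,r2:4,r3:9,r4:6,r5:1
  c4: issue MUL r0<-Mul1  regs: r0:Mul1,r1:7,r2:4,r3:9,r4:6,r5:1
  c5: CDB Add2=15; issue ADD r0<-Add2  regs: r0:Add2,r1:7,r2:4,r3:9,r4:6,r5:1
  c6: issue ADD r0<-Add3  regs: r0:Add3,r1:7,r2:4,r3:9,r4:6,r5:1
  c7: CDB Add1=19; issue SUB r5<-Add1  regs: r0:Add3,r1:7,r2:4,r3:9,r4:6,r5:Add1
  c8: CDB Add2=7; issue MUL r4<-Mul2  regs: r0:Add3,r1:7,r2:4,r3:9,r4:Mul2,r5:Add1
  c9: CDB Add1=3; issue ADD r5<-Add1  regs: r0:Add3,r1:7,r2:4,r3:9,r4:Mul2,r5:Add1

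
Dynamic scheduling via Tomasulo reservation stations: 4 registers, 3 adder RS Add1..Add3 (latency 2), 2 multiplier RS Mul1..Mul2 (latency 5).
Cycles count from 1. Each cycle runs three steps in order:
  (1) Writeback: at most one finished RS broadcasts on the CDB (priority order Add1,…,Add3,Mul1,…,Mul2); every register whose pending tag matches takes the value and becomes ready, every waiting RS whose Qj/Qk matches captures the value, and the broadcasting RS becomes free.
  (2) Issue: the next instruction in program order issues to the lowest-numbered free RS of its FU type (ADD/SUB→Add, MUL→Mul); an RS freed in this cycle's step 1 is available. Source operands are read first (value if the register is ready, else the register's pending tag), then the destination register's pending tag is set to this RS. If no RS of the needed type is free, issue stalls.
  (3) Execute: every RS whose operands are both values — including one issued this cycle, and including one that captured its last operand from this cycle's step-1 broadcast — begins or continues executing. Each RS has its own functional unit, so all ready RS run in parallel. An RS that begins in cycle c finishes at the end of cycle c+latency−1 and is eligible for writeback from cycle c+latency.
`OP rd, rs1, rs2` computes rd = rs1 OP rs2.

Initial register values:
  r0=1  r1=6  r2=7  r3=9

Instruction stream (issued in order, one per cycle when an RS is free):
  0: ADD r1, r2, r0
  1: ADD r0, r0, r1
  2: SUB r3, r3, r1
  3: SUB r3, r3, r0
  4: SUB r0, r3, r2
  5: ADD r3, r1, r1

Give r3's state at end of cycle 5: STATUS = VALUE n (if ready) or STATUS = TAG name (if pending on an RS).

cycle 1: issue ADD r1<-Add1 // r0:1,r1:Add1,r2:7,r3:9
cycle 2: issue ADD r0<-Add2 // r0:Add2,r1:Add1,r2:7,r3:9
cycle 3: CDB Add1=8; issue SUB r3<-Add1 // r0:Add2,r1:8,r2:7,r3:Add1
cycle 4: issue SUB r3<-Add3 // r0:Add2,r1:8,r2:7,r3:Add3
cycle 5: CDB Add1=1; issue SUB r0<-Add1 // r0:Add1,r1:8,r2:7,r3:Add3

STATUS = TAG Add3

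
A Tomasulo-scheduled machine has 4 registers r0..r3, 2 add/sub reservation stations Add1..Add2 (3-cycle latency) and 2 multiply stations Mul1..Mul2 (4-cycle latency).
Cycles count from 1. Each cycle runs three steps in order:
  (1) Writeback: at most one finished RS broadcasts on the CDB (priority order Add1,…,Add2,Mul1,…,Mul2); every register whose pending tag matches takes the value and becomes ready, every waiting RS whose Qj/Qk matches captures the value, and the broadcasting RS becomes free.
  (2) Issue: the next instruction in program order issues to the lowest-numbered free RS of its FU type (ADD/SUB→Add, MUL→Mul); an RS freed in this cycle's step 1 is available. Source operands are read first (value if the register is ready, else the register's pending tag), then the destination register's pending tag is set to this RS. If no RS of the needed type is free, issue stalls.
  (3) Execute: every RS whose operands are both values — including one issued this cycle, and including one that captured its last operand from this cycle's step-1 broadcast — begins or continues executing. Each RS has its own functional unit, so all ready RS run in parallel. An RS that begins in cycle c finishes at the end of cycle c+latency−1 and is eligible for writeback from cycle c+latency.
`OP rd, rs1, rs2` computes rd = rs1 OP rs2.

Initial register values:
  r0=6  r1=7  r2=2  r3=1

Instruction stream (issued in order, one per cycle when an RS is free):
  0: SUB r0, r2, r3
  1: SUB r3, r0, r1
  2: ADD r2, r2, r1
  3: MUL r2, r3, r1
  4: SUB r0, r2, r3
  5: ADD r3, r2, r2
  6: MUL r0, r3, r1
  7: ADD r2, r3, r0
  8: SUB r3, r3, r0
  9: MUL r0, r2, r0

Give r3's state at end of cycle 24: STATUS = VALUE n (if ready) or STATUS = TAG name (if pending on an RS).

STATUS = VALUE 504

c1: issue SUB r0<-Add1 | r0:Add1,r1:7,r2:2,r3:1
c2: issue SUB r3<-Add2 | r0:Add1,r1:7,r2:2,r3:Add2
c3: stall | r0:Add1,r1:7,r2:2,r3:Add2
c4: CDB Add1=1; issue ADD r2<-Add1 | r0:1,r1:7,r2:Add1,r3:Add2
c5: issue MUL r2<-Mul1 | r0:1,r1:7,r2:Mul1,r3:Add2
c6: stall | r0:1,r1:7,r2:Mul1,r3:Add2
c7: CDB Add1=9; issue SUB r0<-Add1 | r0:Add1,r1:7,r2:Mul1,r3:Add2
c8: CDB Add2=-6; issue ADD r3<-Add2 | r0:Add1,r1:7,r2:Mul1,r3:Add2
c9: issue MUL r0<-Mul2 | r0:Mul2,r1:7,r2:Mul1,r3:Add2
c10: stall | r0:Mul2,r1:7,r2:Mul1,r3:Add2
c11: stall | r0:Mul2,r1:7,r2:Mul1,r3:Add2
c12: CDB Mul1=-42; stall | r0:Mul2,r1:7,r2:-42,r3:Add2
c13: stall | r0:Mul2,r1:7,r2:-42,r3:Add2
c14: stall | r0:Mul2,r1:7,r2:-42,r3:Add2
c15: CDB Add1=-36; issue ADD r2<-Add1 | r0:Mul2,r1:7,r2:Add1,r3:Add2
c16: CDB Add2=-84; issue SUB r3<-Add2 | r0:Mul2,r1:7,r2:Add1,r3:Add2
c17: issue MUL r0<-Mul1 | r0:Mul1,r1:7,r2:Add1,r3:Add2
c18: - | r0:Mul1,r1:7,r2:Add1,r3:Add2
c19: - | r0:Mul1,r1:7,r2:Add1,r3:Add2
c20: CDB Mul2=-588 | r0:Mul1,r1:7,r2:Add1,r3:Add2
c21: - | r0:Mul1,r1:7,r2:Add1,r3:Add2
c22: - | r0:Mul1,r1:7,r2:Add1,r3:Add2
c23: CDB Add1=-672 | r0:Mul1,r1:7,r2:-672,r3:Add2
c24: CDB Add2=504 | r0:Mul1,r1:7,r2:-672,r3:504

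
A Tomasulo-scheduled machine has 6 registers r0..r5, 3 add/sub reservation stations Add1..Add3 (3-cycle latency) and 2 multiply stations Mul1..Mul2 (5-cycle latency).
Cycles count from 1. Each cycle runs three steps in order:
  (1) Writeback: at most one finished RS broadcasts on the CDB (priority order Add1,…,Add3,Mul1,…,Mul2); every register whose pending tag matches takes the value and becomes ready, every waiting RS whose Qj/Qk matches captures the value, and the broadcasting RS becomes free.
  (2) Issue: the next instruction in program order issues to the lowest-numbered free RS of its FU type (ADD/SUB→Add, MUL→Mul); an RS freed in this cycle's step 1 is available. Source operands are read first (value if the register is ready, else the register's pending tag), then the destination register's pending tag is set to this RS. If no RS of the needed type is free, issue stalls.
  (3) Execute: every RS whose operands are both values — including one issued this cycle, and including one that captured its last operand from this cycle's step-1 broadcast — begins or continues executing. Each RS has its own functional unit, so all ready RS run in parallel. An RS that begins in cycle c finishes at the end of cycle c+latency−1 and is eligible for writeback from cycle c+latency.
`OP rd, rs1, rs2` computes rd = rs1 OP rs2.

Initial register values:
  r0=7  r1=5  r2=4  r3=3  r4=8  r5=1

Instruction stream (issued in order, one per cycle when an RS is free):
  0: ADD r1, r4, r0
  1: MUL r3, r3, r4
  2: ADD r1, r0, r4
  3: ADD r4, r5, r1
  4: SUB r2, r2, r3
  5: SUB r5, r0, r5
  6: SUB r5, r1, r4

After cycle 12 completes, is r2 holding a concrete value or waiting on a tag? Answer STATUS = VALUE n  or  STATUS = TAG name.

STATUS = VALUE -20

cycle 1: issue ADD r1<-Add1 // r0:7,r1:Add1,r2:4,r3:3,r4:8,r5:1
cycle 2: issue MUL r3<-Mul1 // r0:7,r1:Add1,r2:4,r3:Mul1,r4:8,r5:1
cycle 3: issue ADD r1<-Add2 // r0:7,r1:Add2,r2:4,r3:Mul1,r4:8,r5:1
cycle 4: CDB Add1=15; issue ADD r4<-Add1 // r0:7,r1:Add2,r2:4,r3:Mul1,r4:Add1,r5:1
cycle 5: issue SUB r2<-Add3 // r0:7,r1:Add2,r2:Add3,r3:Mul1,r4:Add1,r5:1
cycle 6: CDB Add2=15; issue SUB r5<-Add2 // r0:7,r1:15,r2:Add3,r3:Mul1,r4:Add1,r5:Add2
cycle 7: CDB Mul1=24; stall // r0:7,r1:15,r2:Add3,r3:24,r4:Add1,r5:Add2
cycle 8: stall // r0:7,r1:15,r2:Add3,r3:24,r4:Add1,r5:Add2
cycle 9: CDB Add1=16; issue SUB r5<-Add1 // r0:7,r1:15,r2:Add3,r3:24,r4:16,r5:Add1
cycle 10: CDB Add2=6 // r0:7,r1:15,r2:Add3,r3:24,r4:16,r5:Add1
cycle 11: CDB Add3=-20 // r0:7,r1:15,r2:-20,r3:24,r4:16,r5:Add1
cycle 12: CDB Add1=-1 // r0:7,r1:15,r2:-20,r3:24,r4:16,r5:-1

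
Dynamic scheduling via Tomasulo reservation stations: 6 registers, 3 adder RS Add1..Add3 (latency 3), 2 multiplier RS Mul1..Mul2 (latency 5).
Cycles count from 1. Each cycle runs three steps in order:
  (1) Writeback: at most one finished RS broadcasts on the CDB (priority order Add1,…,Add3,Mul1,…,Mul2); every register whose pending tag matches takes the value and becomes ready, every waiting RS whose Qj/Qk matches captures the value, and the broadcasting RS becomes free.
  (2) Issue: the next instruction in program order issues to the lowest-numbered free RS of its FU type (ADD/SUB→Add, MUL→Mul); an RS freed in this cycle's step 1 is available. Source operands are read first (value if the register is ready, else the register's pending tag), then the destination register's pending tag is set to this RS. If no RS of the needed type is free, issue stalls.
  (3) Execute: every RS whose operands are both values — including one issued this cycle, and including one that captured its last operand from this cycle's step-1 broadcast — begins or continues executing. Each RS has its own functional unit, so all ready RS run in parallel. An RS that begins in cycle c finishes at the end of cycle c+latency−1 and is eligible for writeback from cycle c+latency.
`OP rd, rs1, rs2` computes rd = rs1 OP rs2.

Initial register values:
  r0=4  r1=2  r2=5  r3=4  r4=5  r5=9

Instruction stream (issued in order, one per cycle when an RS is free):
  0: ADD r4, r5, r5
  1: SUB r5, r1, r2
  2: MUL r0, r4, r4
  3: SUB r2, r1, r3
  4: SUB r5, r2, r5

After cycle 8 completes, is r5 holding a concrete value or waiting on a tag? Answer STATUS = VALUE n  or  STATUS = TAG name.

STATUS = TAG Add2

  c1: issue ADD r4<-Add1  regs: r0:4,r1:2,r2:5,r3:4,r4:Add1,r5:9
  c2: issue SUB r5<-Add2  regs: r0:4,r1:2,r2:5,r3:4,r4:Add1,r5:Add2
  c3: issue MUL r0<-Mul1  regs: r0:Mul1,r1:2,r2:5,r3:4,r4:Add1,r5:Add2
  c4: CDB Add1=18; issue SUB r2<-Add1  regs: r0:Mul1,r1:2,r2:Add1,r3:4,r4:18,r5:Add2
  c5: CDB Add2=-3; issue SUB r5<-Add2  regs: r0:Mul1,r1:2,r2:Add1,r3:4,r4:18,r5:Add2
  c6: -  regs: r0:Mul1,r1:2,r2:Add1,r3:4,r4:18,r5:Add2
  c7: CDB Add1=-2  regs: r0:Mul1,r1:2,r2:-2,r3:4,r4:18,r5:Add2
  c8: -  regs: r0:Mul1,r1:2,r2:-2,r3:4,r4:18,r5:Add2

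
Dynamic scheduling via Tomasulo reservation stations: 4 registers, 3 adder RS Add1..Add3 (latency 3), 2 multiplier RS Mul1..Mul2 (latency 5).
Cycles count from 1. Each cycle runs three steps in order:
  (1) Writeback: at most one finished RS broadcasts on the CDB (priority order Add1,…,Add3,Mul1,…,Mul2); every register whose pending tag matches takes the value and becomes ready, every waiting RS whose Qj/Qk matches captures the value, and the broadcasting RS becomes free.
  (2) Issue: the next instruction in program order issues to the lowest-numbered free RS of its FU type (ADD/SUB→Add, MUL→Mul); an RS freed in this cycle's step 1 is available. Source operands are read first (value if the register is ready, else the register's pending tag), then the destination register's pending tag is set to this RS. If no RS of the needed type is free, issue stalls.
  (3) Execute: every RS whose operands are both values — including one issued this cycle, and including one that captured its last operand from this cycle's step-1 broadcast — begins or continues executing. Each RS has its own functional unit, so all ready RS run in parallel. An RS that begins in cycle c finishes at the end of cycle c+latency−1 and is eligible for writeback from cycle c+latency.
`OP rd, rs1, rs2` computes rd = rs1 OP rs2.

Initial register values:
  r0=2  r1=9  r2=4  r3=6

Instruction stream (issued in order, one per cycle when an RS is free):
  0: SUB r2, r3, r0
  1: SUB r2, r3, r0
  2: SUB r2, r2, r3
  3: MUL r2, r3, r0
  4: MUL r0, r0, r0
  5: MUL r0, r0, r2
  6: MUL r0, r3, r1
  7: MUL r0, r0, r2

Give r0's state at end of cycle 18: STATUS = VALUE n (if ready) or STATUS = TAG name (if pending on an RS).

STATUS = TAG Mul1

cycle 1: issue SUB r2<-Add1 // r0:2,r1:9,r2:Add1,r3:6
cycle 2: issue SUB r2<-Add2 // r0:2,r1:9,r2:Add2,r3:6
cycle 3: issue SUB r2<-Add3 // r0:2,r1:9,r2:Add3,r3:6
cycle 4: CDB Add1=4; issue MUL r2<-Mul1 // r0:2,r1:9,r2:Mul1,r3:6
cycle 5: CDB Add2=4; issue MUL r0<-Mul2 // r0:Mul2,r1:9,r2:Mul1,r3:6
cycle 6: stall // r0:Mul2,r1:9,r2:Mul1,r3:6
cycle 7: stall // r0:Mul2,r1:9,r2:Mul1,r3:6
cycle 8: CDB Add3=-2; stall // r0:Mul2,r1:9,r2:Mul1,r3:6
cycle 9: CDB Mul1=12; issue MUL r0<-Mul1 // r0:Mul1,r1:9,r2:12,r3:6
cycle 10: CDB Mul2=4; issue MUL r0<-Mul2 // r0:Mul2,r1:9,r2:12,r3:6
cycle 11: stall // r0:Mul2,r1:9,r2:12,r3:6
cycle 12: stall // r0:Mul2,r1:9,r2:12,r3:6
cycle 13: stall // r0:Mul2,r1:9,r2:12,r3:6
cycle 14: stall // r0:Mul2,r1:9,r2:12,r3:6
cycle 15: CDB Mul1=48; issue MUL r0<-Mul1 // r0:Mul1,r1:9,r2:12,r3:6
cycle 16: CDB Mul2=54 // r0:Mul1,r1:9,r2:12,r3:6
cycle 17: - // r0:Mul1,r1:9,r2:12,r3:6
cycle 18: - // r0:Mul1,r1:9,r2:12,r3:6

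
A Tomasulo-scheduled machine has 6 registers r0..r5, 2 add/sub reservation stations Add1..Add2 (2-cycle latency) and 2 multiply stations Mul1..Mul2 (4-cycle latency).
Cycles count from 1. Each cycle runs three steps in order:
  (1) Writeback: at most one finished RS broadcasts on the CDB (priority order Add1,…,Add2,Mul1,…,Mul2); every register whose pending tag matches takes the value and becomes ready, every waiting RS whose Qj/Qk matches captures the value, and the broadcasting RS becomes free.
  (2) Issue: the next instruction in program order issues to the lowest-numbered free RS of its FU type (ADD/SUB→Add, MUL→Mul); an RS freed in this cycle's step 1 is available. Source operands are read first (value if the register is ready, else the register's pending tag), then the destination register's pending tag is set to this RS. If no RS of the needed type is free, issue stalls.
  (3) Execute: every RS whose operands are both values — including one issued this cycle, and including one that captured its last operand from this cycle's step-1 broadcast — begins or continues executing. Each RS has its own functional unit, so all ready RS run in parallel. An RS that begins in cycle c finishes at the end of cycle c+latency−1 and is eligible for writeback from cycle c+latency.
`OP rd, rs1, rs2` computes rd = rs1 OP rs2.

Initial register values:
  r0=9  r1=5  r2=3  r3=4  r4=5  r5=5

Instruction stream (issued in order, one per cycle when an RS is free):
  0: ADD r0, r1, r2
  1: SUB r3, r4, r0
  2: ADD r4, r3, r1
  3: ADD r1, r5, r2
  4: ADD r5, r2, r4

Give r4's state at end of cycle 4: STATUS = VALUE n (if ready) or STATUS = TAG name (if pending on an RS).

STATUS = TAG Add1

c1: issue ADD r0<-Add1 | r0:Add1,r1:5,r2:3,r3:4,r4:5,r5:5
c2: issue SUB r3<-Add2 | r0:Add1,r1:5,r2:3,r3:Add2,r4:5,r5:5
c3: CDB Add1=8; issue ADD r4<-Add1 | r0:8,r1:5,r2:3,r3:Add2,r4:Add1,r5:5
c4: stall | r0:8,r1:5,r2:3,r3:Add2,r4:Add1,r5:5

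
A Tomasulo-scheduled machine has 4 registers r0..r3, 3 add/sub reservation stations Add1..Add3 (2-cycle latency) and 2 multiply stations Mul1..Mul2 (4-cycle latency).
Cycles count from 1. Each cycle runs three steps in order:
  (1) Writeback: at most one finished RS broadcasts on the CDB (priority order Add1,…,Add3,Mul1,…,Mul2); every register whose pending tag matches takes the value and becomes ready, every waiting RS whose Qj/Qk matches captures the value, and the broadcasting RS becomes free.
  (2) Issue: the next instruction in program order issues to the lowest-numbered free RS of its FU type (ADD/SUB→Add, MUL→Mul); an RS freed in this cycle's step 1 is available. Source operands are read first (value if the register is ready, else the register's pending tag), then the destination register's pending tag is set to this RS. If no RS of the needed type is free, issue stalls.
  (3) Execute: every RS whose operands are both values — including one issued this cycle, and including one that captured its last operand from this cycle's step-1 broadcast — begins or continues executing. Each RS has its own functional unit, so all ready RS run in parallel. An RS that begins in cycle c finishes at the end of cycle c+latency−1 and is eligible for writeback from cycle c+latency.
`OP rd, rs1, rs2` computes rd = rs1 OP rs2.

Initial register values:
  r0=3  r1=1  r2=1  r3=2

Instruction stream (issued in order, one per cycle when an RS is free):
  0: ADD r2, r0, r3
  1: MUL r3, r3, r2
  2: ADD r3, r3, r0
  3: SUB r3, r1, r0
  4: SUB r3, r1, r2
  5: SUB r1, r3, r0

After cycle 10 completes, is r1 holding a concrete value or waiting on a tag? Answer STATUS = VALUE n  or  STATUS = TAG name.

c1: issue ADD r2<-Add1 | r0:3,r1:1,r2:Add1,r3:2
c2: issue MUL r3<-Mul1 | r0:3,r1:1,r2:Add1,r3:Mul1
c3: CDB Add1=5; issue ADD r3<-Add1 | r0:3,r1:1,r2:5,r3:Add1
c4: issue SUB r3<-Add2 | r0:3,r1:1,r2:5,r3:Add2
c5: issue SUB r3<-Add3 | r0:3,r1:1,r2:5,r3:Add3
c6: CDB Add2=-2; issue SUB r1<-Add2 | r0:3,r1:Add2,r2:5,r3:Add3
c7: CDB Add3=-4 | r0:3,r1:Add2,r2:5,r3:-4
c8: CDB Mul1=10 | r0:3,r1:Add2,r2:5,r3:-4
c9: CDB Add2=-7 | r0:3,r1:-7,r2:5,r3:-4
c10: CDB Add1=13 | r0:3,r1:-7,r2:5,r3:-4

STATUS = VALUE -7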